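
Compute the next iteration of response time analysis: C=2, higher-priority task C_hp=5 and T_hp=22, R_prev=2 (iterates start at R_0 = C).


R_next = C + ceil(R_prev / T_hp) * C_hp
ceil(2 / 22) = ceil(0.0909) = 1
Interference = 1 * 5 = 5
R_next = 2 + 5 = 7

7


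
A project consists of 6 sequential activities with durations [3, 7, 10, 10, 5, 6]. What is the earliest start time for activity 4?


Activity 4 starts after activities 1 through 3 complete.
Predecessor durations: [3, 7, 10]
ES = 3 + 7 + 10 = 20

20


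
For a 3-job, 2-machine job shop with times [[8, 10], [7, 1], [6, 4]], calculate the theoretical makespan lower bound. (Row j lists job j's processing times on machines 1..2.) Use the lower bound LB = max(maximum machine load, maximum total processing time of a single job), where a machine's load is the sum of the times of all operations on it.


Machine loads:
  Machine 1: 8 + 7 + 6 = 21
  Machine 2: 10 + 1 + 4 = 15
Max machine load = 21
Job totals:
  Job 1: 18
  Job 2: 8
  Job 3: 10
Max job total = 18
Lower bound = max(21, 18) = 21

21


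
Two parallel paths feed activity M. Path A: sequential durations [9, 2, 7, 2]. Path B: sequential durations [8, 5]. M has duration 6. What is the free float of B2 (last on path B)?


ES(B2) = sum of predecessors on chain B = 8
EF(B2) = ES + duration = 8 + 5 = 13
Successor of B2 is M. ES(M) = max(sum(A), sum(B)) = max(20, 13) = 20
Free float = ES(successor) - EF(current) = 20 - 13 = 7

7


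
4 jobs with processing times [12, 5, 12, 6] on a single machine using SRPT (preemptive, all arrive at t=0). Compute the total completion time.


Since all jobs arrive at t=0, SRPT equals SPT ordering.
SPT order: [5, 6, 12, 12]
Completion times:
  Job 1: p=5, C=5
  Job 2: p=6, C=11
  Job 3: p=12, C=23
  Job 4: p=12, C=35
Total completion time = 5 + 11 + 23 + 35 = 74

74


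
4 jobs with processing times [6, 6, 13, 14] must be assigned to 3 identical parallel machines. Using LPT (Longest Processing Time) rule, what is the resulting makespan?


Sort jobs in decreasing order (LPT): [14, 13, 6, 6]
Assign each job to the least loaded machine:
  Machine 1: jobs [14], load = 14
  Machine 2: jobs [13], load = 13
  Machine 3: jobs [6, 6], load = 12
Makespan = max load = 14

14


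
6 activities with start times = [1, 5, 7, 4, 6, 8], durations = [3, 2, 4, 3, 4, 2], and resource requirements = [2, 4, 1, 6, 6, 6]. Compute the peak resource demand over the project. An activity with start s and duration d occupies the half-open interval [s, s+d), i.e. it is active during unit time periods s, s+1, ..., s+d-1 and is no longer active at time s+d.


Each activity i is active on [start_i, start_i + duration_i).
Compute total resource usage per time slot:
  t=0: active resources = [], total = 0
  t=1: active resources = [2], total = 2
  t=2: active resources = [2], total = 2
  t=3: active resources = [2], total = 2
  t=4: active resources = [6], total = 6
  t=5: active resources = [4, 6], total = 10
  t=6: active resources = [4, 6, 6], total = 16
  t=7: active resources = [1, 6], total = 7
  t=8: active resources = [1, 6, 6], total = 13
  t=9: active resources = [1, 6, 6], total = 13
  t=10: active resources = [1], total = 1
Peak resource demand = 16

16


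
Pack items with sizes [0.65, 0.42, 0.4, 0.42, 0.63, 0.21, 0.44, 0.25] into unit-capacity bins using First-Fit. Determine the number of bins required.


Place items sequentially using First-Fit:
  Item 0.65 -> new Bin 1
  Item 0.42 -> new Bin 2
  Item 0.4 -> Bin 2 (now 0.82)
  Item 0.42 -> new Bin 3
  Item 0.63 -> new Bin 4
  Item 0.21 -> Bin 1 (now 0.86)
  Item 0.44 -> Bin 3 (now 0.86)
  Item 0.25 -> Bin 4 (now 0.88)
Total bins used = 4

4


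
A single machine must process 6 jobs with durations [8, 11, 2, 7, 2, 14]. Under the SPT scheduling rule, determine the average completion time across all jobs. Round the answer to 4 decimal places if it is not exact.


Sort jobs by processing time (SPT order): [2, 2, 7, 8, 11, 14]
Compute completion times sequentially:
  Job 1: processing = 2, completes at 2
  Job 2: processing = 2, completes at 4
  Job 3: processing = 7, completes at 11
  Job 4: processing = 8, completes at 19
  Job 5: processing = 11, completes at 30
  Job 6: processing = 14, completes at 44
Sum of completion times = 110
Average completion time = 110/6 = 18.3333

18.3333


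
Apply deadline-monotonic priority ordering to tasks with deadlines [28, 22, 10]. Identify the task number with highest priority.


Sort tasks by relative deadline (ascending):
  Task 3: deadline = 10
  Task 2: deadline = 22
  Task 1: deadline = 28
Priority order (highest first): [3, 2, 1]
Highest priority task = 3

3


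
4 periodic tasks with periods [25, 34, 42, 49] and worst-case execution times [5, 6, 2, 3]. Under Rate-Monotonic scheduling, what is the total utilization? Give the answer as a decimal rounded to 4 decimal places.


Compute individual utilizations (exact fractions):
  Task 1: C/T = 5/25 = 1/5 (approx. 0.2)
  Task 2: C/T = 6/34 = 3/17 (approx. 0.1765)
  Task 3: C/T = 2/42 = 1/21 (approx. 0.0476)
  Task 4: C/T = 3/49 (approx. 0.0612)
Total utilization U = 1/5 + 3/17 + 1/21 + 3/49 = 6064/12495
Rounded to 4 decimal places: U = 0.4853
RM (Liu & Layland) bound for 4 tasks = 0.756828; compare with U = 6064/12495 (approx. 0.485314)
U <= bound, so schedulable by RM sufficient condition.

0.4853


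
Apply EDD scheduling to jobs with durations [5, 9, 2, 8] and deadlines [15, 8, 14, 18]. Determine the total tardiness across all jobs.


Sort by due date (EDD order): [(9, 8), (2, 14), (5, 15), (8, 18)]
Compute completion times and tardiness:
  Job 1: p=9, d=8, C=9, tardiness=max(0,9-8)=1
  Job 2: p=2, d=14, C=11, tardiness=max(0,11-14)=0
  Job 3: p=5, d=15, C=16, tardiness=max(0,16-15)=1
  Job 4: p=8, d=18, C=24, tardiness=max(0,24-18)=6
Total tardiness = 8

8


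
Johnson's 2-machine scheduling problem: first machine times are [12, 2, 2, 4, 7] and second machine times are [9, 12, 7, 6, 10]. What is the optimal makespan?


Apply Johnson's rule:
  Group 1 (a <= b): [(2, 2, 12), (3, 2, 7), (4, 4, 6), (5, 7, 10)]
  Group 2 (a > b): [(1, 12, 9)]
Optimal job order: [2, 3, 4, 5, 1]
Schedule:
  Job 2: M1 done at 2, M2 done at 14
  Job 3: M1 done at 4, M2 done at 21
  Job 4: M1 done at 8, M2 done at 27
  Job 5: M1 done at 15, M2 done at 37
  Job 1: M1 done at 27, M2 done at 46
Makespan = 46

46


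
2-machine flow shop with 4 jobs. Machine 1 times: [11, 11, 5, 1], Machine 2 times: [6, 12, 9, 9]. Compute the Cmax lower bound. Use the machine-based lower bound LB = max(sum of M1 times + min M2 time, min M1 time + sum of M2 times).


LB1 = sum(M1 times) + min(M2 times) = 28 + 6 = 34
LB2 = min(M1 times) + sum(M2 times) = 1 + 36 = 37
Lower bound = max(LB1, LB2) = max(34, 37) = 37

37


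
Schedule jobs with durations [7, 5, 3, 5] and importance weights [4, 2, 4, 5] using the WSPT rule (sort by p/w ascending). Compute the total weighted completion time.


Compute p/w ratios and sort ascending (WSPT): [(3, 4), (5, 5), (7, 4), (5, 2)]
Compute weighted completion times:
  Job (p=3,w=4): C=3, w*C=4*3=12
  Job (p=5,w=5): C=8, w*C=5*8=40
  Job (p=7,w=4): C=15, w*C=4*15=60
  Job (p=5,w=2): C=20, w*C=2*20=40
Total weighted completion time = 152

152


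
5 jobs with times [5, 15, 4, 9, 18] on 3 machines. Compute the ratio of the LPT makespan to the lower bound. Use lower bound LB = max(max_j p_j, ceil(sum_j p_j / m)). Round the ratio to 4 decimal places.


LPT order: [18, 15, 9, 5, 4]
Machine loads after assignment: [18, 15, 18]
LPT makespan = 18
Lower bound = max(max_job, ceil(total/3)) = max(18, 17) = 18
Ratio = 18 / 18 = 1.0

1.0


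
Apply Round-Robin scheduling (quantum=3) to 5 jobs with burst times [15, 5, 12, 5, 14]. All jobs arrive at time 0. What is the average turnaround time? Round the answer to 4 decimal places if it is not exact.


Time quantum = 3
Execution trace:
  J1 runs 3 units, time = 3
  J2 runs 3 units, time = 6
  J3 runs 3 units, time = 9
  J4 runs 3 units, time = 12
  J5 runs 3 units, time = 15
  J1 runs 3 units, time = 18
  J2 runs 2 units, time = 20
  J3 runs 3 units, time = 23
  J4 runs 2 units, time = 25
  J5 runs 3 units, time = 28
  J1 runs 3 units, time = 31
  J3 runs 3 units, time = 34
  J5 runs 3 units, time = 37
  J1 runs 3 units, time = 40
  J3 runs 3 units, time = 43
  J5 runs 3 units, time = 46
  J1 runs 3 units, time = 49
  J5 runs 2 units, time = 51
Finish times: [49, 20, 43, 25, 51]
Average turnaround = 188/5 = 37.6

37.6


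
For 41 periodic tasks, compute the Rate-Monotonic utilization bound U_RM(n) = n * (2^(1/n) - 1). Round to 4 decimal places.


Compute 2^(1/41) = 1.0170497444
Subtract 1: 1.0170497444 - 1 = 0.0170497444
Multiply by n: 41 * 0.0170497444 = 0.6990395204
Round to 4 dp: 0.6990

0.6990


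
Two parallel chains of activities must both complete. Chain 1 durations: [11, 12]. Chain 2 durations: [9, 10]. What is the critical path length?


Path A total = 11 + 12 = 23
Path B total = 9 + 10 = 19
Critical path = longest path = max(23, 19) = 23

23


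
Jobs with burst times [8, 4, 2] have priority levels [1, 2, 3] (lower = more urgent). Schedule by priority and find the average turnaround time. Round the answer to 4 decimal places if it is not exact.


Sort by priority (ascending = highest first):
Order: [(1, 8), (2, 4), (3, 2)]
Completion times:
  Priority 1, burst=8, C=8
  Priority 2, burst=4, C=12
  Priority 3, burst=2, C=14
Average turnaround = 34/3 = 11.3333

11.3333


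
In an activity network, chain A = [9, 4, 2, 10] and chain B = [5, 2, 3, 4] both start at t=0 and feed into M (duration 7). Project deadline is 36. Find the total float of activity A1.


Forward pass: ES(A1) = sum of predecessors on chain A = 0
EF = ES + duration = 0 + 9 = 9
Backward pass: LF(M) = deadline = 36; LS(M) = 36 - 7 = 29
LF(A1) = LS(M) - sum(successors on chain A) = 29 - 16 = 13
LS = LF - duration = 13 - 9 = 4
Total float = LS - ES = 4 - 0 = 4

4


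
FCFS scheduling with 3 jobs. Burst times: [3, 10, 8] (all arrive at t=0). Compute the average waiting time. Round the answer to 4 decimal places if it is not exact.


FCFS order (as given): [3, 10, 8]
Waiting times:
  Job 1: wait = 0
  Job 2: wait = 3
  Job 3: wait = 13
Sum of waiting times = 16
Average waiting time = 16/3 = 5.3333

5.3333


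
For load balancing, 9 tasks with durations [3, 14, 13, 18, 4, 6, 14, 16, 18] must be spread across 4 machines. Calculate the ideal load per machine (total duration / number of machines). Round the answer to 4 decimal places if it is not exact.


Total processing time = 3 + 14 + 13 + 18 + 4 + 6 + 14 + 16 + 18 = 106
Number of machines = 4
Ideal balanced load = 106 / 4 = 26.5

26.5


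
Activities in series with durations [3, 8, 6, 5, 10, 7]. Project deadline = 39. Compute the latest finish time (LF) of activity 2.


LF(activity 2) = deadline - sum of successor durations
Successors: activities 3 through 6 with durations [6, 5, 10, 7]
Sum of successor durations = 28
LF = 39 - 28 = 11

11


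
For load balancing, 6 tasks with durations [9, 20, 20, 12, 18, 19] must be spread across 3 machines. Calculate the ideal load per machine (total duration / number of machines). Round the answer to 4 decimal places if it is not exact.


Total processing time = 9 + 20 + 20 + 12 + 18 + 19 = 98
Number of machines = 3
Ideal balanced load = 98 / 3 = 32.6667

32.6667


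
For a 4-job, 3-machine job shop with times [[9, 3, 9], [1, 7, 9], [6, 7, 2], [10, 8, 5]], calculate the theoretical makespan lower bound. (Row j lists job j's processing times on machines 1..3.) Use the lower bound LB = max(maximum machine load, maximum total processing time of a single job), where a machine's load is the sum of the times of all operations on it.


Machine loads:
  Machine 1: 9 + 1 + 6 + 10 = 26
  Machine 2: 3 + 7 + 7 + 8 = 25
  Machine 3: 9 + 9 + 2 + 5 = 25
Max machine load = 26
Job totals:
  Job 1: 21
  Job 2: 17
  Job 3: 15
  Job 4: 23
Max job total = 23
Lower bound = max(26, 23) = 26

26


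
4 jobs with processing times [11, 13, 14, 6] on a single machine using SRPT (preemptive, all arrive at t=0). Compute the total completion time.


Since all jobs arrive at t=0, SRPT equals SPT ordering.
SPT order: [6, 11, 13, 14]
Completion times:
  Job 1: p=6, C=6
  Job 2: p=11, C=17
  Job 3: p=13, C=30
  Job 4: p=14, C=44
Total completion time = 6 + 17 + 30 + 44 = 97

97


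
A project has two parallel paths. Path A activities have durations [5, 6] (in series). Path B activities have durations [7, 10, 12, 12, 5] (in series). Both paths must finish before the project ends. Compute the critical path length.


Path A total = 5 + 6 = 11
Path B total = 7 + 10 + 12 + 12 + 5 = 46
Critical path = longest path = max(11, 46) = 46

46


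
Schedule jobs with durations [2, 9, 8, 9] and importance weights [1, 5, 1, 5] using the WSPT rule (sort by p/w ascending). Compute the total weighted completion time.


Compute p/w ratios and sort ascending (WSPT): [(9, 5), (9, 5), (2, 1), (8, 1)]
Compute weighted completion times:
  Job (p=9,w=5): C=9, w*C=5*9=45
  Job (p=9,w=5): C=18, w*C=5*18=90
  Job (p=2,w=1): C=20, w*C=1*20=20
  Job (p=8,w=1): C=28, w*C=1*28=28
Total weighted completion time = 183

183


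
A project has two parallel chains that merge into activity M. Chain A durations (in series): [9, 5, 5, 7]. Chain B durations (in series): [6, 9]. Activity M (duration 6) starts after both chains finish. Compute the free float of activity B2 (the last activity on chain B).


ES(B2) = sum of predecessors on chain B = 6
EF(B2) = ES + duration = 6 + 9 = 15
Successor of B2 is M. ES(M) = max(sum(A), sum(B)) = max(26, 15) = 26
Free float = ES(successor) - EF(current) = 26 - 15 = 11

11


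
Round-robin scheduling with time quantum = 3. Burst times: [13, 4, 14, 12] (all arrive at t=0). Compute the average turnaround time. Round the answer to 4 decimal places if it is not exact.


Time quantum = 3
Execution trace:
  J1 runs 3 units, time = 3
  J2 runs 3 units, time = 6
  J3 runs 3 units, time = 9
  J4 runs 3 units, time = 12
  J1 runs 3 units, time = 15
  J2 runs 1 units, time = 16
  J3 runs 3 units, time = 19
  J4 runs 3 units, time = 22
  J1 runs 3 units, time = 25
  J3 runs 3 units, time = 28
  J4 runs 3 units, time = 31
  J1 runs 3 units, time = 34
  J3 runs 3 units, time = 37
  J4 runs 3 units, time = 40
  J1 runs 1 units, time = 41
  J3 runs 2 units, time = 43
Finish times: [41, 16, 43, 40]
Average turnaround = 140/4 = 35.0

35.0


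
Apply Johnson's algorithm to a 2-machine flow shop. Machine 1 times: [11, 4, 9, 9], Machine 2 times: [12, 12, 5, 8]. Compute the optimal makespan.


Apply Johnson's rule:
  Group 1 (a <= b): [(2, 4, 12), (1, 11, 12)]
  Group 2 (a > b): [(4, 9, 8), (3, 9, 5)]
Optimal job order: [2, 1, 4, 3]
Schedule:
  Job 2: M1 done at 4, M2 done at 16
  Job 1: M1 done at 15, M2 done at 28
  Job 4: M1 done at 24, M2 done at 36
  Job 3: M1 done at 33, M2 done at 41
Makespan = 41

41


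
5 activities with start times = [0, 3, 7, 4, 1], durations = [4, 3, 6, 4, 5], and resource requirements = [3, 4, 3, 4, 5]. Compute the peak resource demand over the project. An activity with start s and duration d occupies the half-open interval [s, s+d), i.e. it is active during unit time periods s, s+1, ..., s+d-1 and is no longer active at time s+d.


Each activity i is active on [start_i, start_i + duration_i).
Compute total resource usage per time slot:
  t=0: active resources = [3], total = 3
  t=1: active resources = [3, 5], total = 8
  t=2: active resources = [3, 5], total = 8
  t=3: active resources = [3, 4, 5], total = 12
  t=4: active resources = [4, 4, 5], total = 13
  t=5: active resources = [4, 4, 5], total = 13
  t=6: active resources = [4], total = 4
  t=7: active resources = [3, 4], total = 7
  t=8: active resources = [3], total = 3
  t=9: active resources = [3], total = 3
  t=10: active resources = [3], total = 3
  t=11: active resources = [3], total = 3
  t=12: active resources = [3], total = 3
Peak resource demand = 13

13


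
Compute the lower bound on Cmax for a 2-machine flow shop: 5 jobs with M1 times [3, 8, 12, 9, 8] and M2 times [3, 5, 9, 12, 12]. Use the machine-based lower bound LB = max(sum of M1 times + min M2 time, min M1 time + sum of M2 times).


LB1 = sum(M1 times) + min(M2 times) = 40 + 3 = 43
LB2 = min(M1 times) + sum(M2 times) = 3 + 41 = 44
Lower bound = max(LB1, LB2) = max(43, 44) = 44

44


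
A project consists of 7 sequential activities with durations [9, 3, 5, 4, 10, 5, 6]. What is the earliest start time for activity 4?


Activity 4 starts after activities 1 through 3 complete.
Predecessor durations: [9, 3, 5]
ES = 9 + 3 + 5 = 17

17


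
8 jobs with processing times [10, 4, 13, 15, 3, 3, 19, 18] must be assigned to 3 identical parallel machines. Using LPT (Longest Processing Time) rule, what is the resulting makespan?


Sort jobs in decreasing order (LPT): [19, 18, 15, 13, 10, 4, 3, 3]
Assign each job to the least loaded machine:
  Machine 1: jobs [19, 4, 3, 3], load = 29
  Machine 2: jobs [18, 10], load = 28
  Machine 3: jobs [15, 13], load = 28
Makespan = max load = 29

29


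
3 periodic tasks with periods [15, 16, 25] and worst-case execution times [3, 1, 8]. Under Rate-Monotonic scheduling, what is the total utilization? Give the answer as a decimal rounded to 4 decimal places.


Compute individual utilizations (exact fractions):
  Task 1: C/T = 3/15 = 1/5 (approx. 0.2)
  Task 2: C/T = 1/16 (approx. 0.0625)
  Task 3: C/T = 8/25 (approx. 0.32)
Total utilization U = 1/5 + 1/16 + 8/25 = 233/400
Rounded to 4 decimal places: U = 0.5825
RM (Liu & Layland) bound for 3 tasks = 0.779763; compare with U = 233/400 (approx. 0.582500)
U <= bound, so schedulable by RM sufficient condition.

0.5825


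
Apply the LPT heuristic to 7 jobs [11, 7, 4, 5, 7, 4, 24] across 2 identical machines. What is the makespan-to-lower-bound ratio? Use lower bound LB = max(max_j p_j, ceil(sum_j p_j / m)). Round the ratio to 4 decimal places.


LPT order: [24, 11, 7, 7, 5, 4, 4]
Machine loads after assignment: [33, 29]
LPT makespan = 33
Lower bound = max(max_job, ceil(total/2)) = max(24, 31) = 31
Ratio = 33 / 31 = 1.0645

1.0645


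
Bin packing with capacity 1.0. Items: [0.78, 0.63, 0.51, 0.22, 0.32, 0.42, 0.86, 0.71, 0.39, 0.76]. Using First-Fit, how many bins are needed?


Place items sequentially using First-Fit:
  Item 0.78 -> new Bin 1
  Item 0.63 -> new Bin 2
  Item 0.51 -> new Bin 3
  Item 0.22 -> Bin 1 (now 1.0)
  Item 0.32 -> Bin 2 (now 0.95)
  Item 0.42 -> Bin 3 (now 0.93)
  Item 0.86 -> new Bin 4
  Item 0.71 -> new Bin 5
  Item 0.39 -> new Bin 6
  Item 0.76 -> new Bin 7
Total bins used = 7

7


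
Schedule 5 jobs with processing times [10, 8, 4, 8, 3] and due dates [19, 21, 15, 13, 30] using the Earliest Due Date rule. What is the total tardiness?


Sort by due date (EDD order): [(8, 13), (4, 15), (10, 19), (8, 21), (3, 30)]
Compute completion times and tardiness:
  Job 1: p=8, d=13, C=8, tardiness=max(0,8-13)=0
  Job 2: p=4, d=15, C=12, tardiness=max(0,12-15)=0
  Job 3: p=10, d=19, C=22, tardiness=max(0,22-19)=3
  Job 4: p=8, d=21, C=30, tardiness=max(0,30-21)=9
  Job 5: p=3, d=30, C=33, tardiness=max(0,33-30)=3
Total tardiness = 15

15


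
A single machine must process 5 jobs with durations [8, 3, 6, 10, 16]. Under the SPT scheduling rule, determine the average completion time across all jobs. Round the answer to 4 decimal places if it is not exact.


Sort jobs by processing time (SPT order): [3, 6, 8, 10, 16]
Compute completion times sequentially:
  Job 1: processing = 3, completes at 3
  Job 2: processing = 6, completes at 9
  Job 3: processing = 8, completes at 17
  Job 4: processing = 10, completes at 27
  Job 5: processing = 16, completes at 43
Sum of completion times = 99
Average completion time = 99/5 = 19.8

19.8


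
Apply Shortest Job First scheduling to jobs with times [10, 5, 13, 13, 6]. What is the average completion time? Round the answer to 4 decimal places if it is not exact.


SJF order (ascending): [5, 6, 10, 13, 13]
Completion times:
  Job 1: burst=5, C=5
  Job 2: burst=6, C=11
  Job 3: burst=10, C=21
  Job 4: burst=13, C=34
  Job 5: burst=13, C=47
Average completion = 118/5 = 23.6

23.6


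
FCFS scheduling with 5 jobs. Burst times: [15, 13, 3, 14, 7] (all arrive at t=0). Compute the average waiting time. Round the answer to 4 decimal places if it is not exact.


FCFS order (as given): [15, 13, 3, 14, 7]
Waiting times:
  Job 1: wait = 0
  Job 2: wait = 15
  Job 3: wait = 28
  Job 4: wait = 31
  Job 5: wait = 45
Sum of waiting times = 119
Average waiting time = 119/5 = 23.8

23.8


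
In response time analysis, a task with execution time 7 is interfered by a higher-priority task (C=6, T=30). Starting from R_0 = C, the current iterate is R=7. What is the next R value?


R_next = C + ceil(R_prev / T_hp) * C_hp
ceil(7 / 30) = ceil(0.2333) = 1
Interference = 1 * 6 = 6
R_next = 7 + 6 = 13

13


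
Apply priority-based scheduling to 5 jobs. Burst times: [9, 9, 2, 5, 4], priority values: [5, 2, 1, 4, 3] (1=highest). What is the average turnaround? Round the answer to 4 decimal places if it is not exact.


Sort by priority (ascending = highest first):
Order: [(1, 2), (2, 9), (3, 4), (4, 5), (5, 9)]
Completion times:
  Priority 1, burst=2, C=2
  Priority 2, burst=9, C=11
  Priority 3, burst=4, C=15
  Priority 4, burst=5, C=20
  Priority 5, burst=9, C=29
Average turnaround = 77/5 = 15.4

15.4


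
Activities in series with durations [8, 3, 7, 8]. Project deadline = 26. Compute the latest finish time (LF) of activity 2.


LF(activity 2) = deadline - sum of successor durations
Successors: activities 3 through 4 with durations [7, 8]
Sum of successor durations = 15
LF = 26 - 15 = 11

11


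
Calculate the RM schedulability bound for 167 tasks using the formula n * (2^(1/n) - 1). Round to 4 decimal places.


Compute 2^(1/167) = 1.0041592075
Subtract 1: 1.0041592075 - 1 = 0.0041592075
Multiply by n: 167 * 0.0041592075 = 0.6945876525
Round to 4 dp: 0.6946

0.6946


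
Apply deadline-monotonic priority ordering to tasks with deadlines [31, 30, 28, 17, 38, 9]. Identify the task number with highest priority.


Sort tasks by relative deadline (ascending):
  Task 6: deadline = 9
  Task 4: deadline = 17
  Task 3: deadline = 28
  Task 2: deadline = 30
  Task 1: deadline = 31
  Task 5: deadline = 38
Priority order (highest first): [6, 4, 3, 2, 1, 5]
Highest priority task = 6

6


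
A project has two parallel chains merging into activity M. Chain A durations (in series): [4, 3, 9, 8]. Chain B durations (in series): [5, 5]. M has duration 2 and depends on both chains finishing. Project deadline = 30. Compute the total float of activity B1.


Forward pass: ES(B1) = sum of predecessors on chain B = 0
EF = ES + duration = 0 + 5 = 5
Backward pass: LF(M) = deadline = 30; LS(M) = 30 - 2 = 28
LF(B1) = LS(M) - sum(successors on chain B) = 28 - 5 = 23
LS = LF - duration = 23 - 5 = 18
Total float = LS - ES = 18 - 0 = 18

18


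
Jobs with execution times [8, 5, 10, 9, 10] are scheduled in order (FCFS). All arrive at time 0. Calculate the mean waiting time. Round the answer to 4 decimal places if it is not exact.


FCFS order (as given): [8, 5, 10, 9, 10]
Waiting times:
  Job 1: wait = 0
  Job 2: wait = 8
  Job 3: wait = 13
  Job 4: wait = 23
  Job 5: wait = 32
Sum of waiting times = 76
Average waiting time = 76/5 = 15.2

15.2


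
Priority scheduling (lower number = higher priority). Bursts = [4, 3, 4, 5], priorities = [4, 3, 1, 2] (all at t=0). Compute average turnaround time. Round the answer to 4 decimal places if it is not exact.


Sort by priority (ascending = highest first):
Order: [(1, 4), (2, 5), (3, 3), (4, 4)]
Completion times:
  Priority 1, burst=4, C=4
  Priority 2, burst=5, C=9
  Priority 3, burst=3, C=12
  Priority 4, burst=4, C=16
Average turnaround = 41/4 = 10.25

10.25


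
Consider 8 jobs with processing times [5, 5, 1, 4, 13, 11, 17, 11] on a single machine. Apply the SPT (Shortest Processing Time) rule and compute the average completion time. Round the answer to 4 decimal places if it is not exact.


Sort jobs by processing time (SPT order): [1, 4, 5, 5, 11, 11, 13, 17]
Compute completion times sequentially:
  Job 1: processing = 1, completes at 1
  Job 2: processing = 4, completes at 5
  Job 3: processing = 5, completes at 10
  Job 4: processing = 5, completes at 15
  Job 5: processing = 11, completes at 26
  Job 6: processing = 11, completes at 37
  Job 7: processing = 13, completes at 50
  Job 8: processing = 17, completes at 67
Sum of completion times = 211
Average completion time = 211/8 = 26.375

26.375


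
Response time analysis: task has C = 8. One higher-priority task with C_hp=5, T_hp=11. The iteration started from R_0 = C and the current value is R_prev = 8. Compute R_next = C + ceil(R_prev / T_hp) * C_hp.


R_next = C + ceil(R_prev / T_hp) * C_hp
ceil(8 / 11) = ceil(0.7273) = 1
Interference = 1 * 5 = 5
R_next = 8 + 5 = 13

13


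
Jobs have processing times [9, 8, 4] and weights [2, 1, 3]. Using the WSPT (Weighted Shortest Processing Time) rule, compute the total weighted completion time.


Compute p/w ratios and sort ascending (WSPT): [(4, 3), (9, 2), (8, 1)]
Compute weighted completion times:
  Job (p=4,w=3): C=4, w*C=3*4=12
  Job (p=9,w=2): C=13, w*C=2*13=26
  Job (p=8,w=1): C=21, w*C=1*21=21
Total weighted completion time = 59

59


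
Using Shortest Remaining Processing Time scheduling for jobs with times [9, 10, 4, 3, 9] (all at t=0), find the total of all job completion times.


Since all jobs arrive at t=0, SRPT equals SPT ordering.
SPT order: [3, 4, 9, 9, 10]
Completion times:
  Job 1: p=3, C=3
  Job 2: p=4, C=7
  Job 3: p=9, C=16
  Job 4: p=9, C=25
  Job 5: p=10, C=35
Total completion time = 3 + 7 + 16 + 25 + 35 = 86

86


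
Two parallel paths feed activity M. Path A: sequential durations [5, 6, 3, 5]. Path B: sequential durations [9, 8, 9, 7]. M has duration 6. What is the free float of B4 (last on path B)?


ES(B4) = sum of predecessors on chain B = 26
EF(B4) = ES + duration = 26 + 7 = 33
Successor of B4 is M. ES(M) = max(sum(A), sum(B)) = max(19, 33) = 33
Free float = ES(successor) - EF(current) = 33 - 33 = 0

0


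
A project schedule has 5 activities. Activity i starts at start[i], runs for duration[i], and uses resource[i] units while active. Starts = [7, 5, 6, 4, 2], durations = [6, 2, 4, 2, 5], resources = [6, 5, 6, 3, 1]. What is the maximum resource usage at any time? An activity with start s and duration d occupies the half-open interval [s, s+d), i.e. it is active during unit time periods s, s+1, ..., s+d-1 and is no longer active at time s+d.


Each activity i is active on [start_i, start_i + duration_i).
Compute total resource usage per time slot:
  t=0: active resources = [], total = 0
  t=1: active resources = [], total = 0
  t=2: active resources = [1], total = 1
  t=3: active resources = [1], total = 1
  t=4: active resources = [3, 1], total = 4
  t=5: active resources = [5, 3, 1], total = 9
  t=6: active resources = [5, 6, 1], total = 12
  t=7: active resources = [6, 6], total = 12
  t=8: active resources = [6, 6], total = 12
  t=9: active resources = [6, 6], total = 12
  t=10: active resources = [6], total = 6
  t=11: active resources = [6], total = 6
  t=12: active resources = [6], total = 6
Peak resource demand = 12

12


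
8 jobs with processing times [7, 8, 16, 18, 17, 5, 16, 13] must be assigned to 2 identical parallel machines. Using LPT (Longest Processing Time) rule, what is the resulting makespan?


Sort jobs in decreasing order (LPT): [18, 17, 16, 16, 13, 8, 7, 5]
Assign each job to the least loaded machine:
  Machine 1: jobs [18, 16, 8, 7], load = 49
  Machine 2: jobs [17, 16, 13, 5], load = 51
Makespan = max load = 51

51


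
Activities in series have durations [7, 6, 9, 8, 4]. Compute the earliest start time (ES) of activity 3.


Activity 3 starts after activities 1 through 2 complete.
Predecessor durations: [7, 6]
ES = 7 + 6 = 13

13


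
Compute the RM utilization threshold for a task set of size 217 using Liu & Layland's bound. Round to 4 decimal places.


Compute 2^(1/217) = 1.0031993336
Subtract 1: 1.0031993336 - 1 = 0.0031993336
Multiply by n: 217 * 0.0031993336 = 0.6942553912
Round to 4 dp: 0.6943

0.6943


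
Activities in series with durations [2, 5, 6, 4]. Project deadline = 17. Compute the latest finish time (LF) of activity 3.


LF(activity 3) = deadline - sum of successor durations
Successors: activities 4 through 4 with durations [4]
Sum of successor durations = 4
LF = 17 - 4 = 13

13


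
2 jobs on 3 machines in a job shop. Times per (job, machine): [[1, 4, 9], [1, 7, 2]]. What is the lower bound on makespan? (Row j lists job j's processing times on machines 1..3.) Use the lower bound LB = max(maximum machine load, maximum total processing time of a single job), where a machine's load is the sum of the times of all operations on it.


Machine loads:
  Machine 1: 1 + 1 = 2
  Machine 2: 4 + 7 = 11
  Machine 3: 9 + 2 = 11
Max machine load = 11
Job totals:
  Job 1: 14
  Job 2: 10
Max job total = 14
Lower bound = max(11, 14) = 14

14


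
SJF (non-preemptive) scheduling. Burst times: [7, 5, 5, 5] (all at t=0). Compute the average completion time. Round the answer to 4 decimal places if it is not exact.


SJF order (ascending): [5, 5, 5, 7]
Completion times:
  Job 1: burst=5, C=5
  Job 2: burst=5, C=10
  Job 3: burst=5, C=15
  Job 4: burst=7, C=22
Average completion = 52/4 = 13.0

13.0


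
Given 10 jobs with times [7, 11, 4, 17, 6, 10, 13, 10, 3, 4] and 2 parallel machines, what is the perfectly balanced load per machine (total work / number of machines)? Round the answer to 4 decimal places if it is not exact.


Total processing time = 7 + 11 + 4 + 17 + 6 + 10 + 13 + 10 + 3 + 4 = 85
Number of machines = 2
Ideal balanced load = 85 / 2 = 42.5

42.5


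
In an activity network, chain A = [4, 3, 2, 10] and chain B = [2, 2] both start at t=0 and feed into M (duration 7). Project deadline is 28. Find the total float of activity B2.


Forward pass: ES(B2) = sum of predecessors on chain B = 2
EF = ES + duration = 2 + 2 = 4
Backward pass: LF(M) = deadline = 28; LS(M) = 28 - 7 = 21
LF(B2) = LS(M) - sum(successors on chain B) = 21 - 0 = 21
LS = LF - duration = 21 - 2 = 19
Total float = LS - ES = 19 - 2 = 17

17


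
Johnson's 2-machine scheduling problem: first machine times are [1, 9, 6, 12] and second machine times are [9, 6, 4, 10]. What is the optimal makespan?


Apply Johnson's rule:
  Group 1 (a <= b): [(1, 1, 9)]
  Group 2 (a > b): [(4, 12, 10), (2, 9, 6), (3, 6, 4)]
Optimal job order: [1, 4, 2, 3]
Schedule:
  Job 1: M1 done at 1, M2 done at 10
  Job 4: M1 done at 13, M2 done at 23
  Job 2: M1 done at 22, M2 done at 29
  Job 3: M1 done at 28, M2 done at 33
Makespan = 33

33


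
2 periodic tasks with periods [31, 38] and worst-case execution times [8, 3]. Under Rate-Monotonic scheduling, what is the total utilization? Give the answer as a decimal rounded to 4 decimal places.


Compute individual utilizations (exact fractions):
  Task 1: C/T = 8/31 (approx. 0.2581)
  Task 2: C/T = 3/38 (approx. 0.0789)
Total utilization U = 8/31 + 3/38 = 397/1178
Rounded to 4 decimal places: U = 0.3370
RM (Liu & Layland) bound for 2 tasks = 0.828427; compare with U = 397/1178 (approx. 0.337012)
U <= bound, so schedulable by RM sufficient condition.

0.3370


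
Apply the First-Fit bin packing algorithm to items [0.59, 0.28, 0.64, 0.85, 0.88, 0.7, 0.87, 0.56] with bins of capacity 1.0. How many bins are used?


Place items sequentially using First-Fit:
  Item 0.59 -> new Bin 1
  Item 0.28 -> Bin 1 (now 0.87)
  Item 0.64 -> new Bin 2
  Item 0.85 -> new Bin 3
  Item 0.88 -> new Bin 4
  Item 0.7 -> new Bin 5
  Item 0.87 -> new Bin 6
  Item 0.56 -> new Bin 7
Total bins used = 7

7


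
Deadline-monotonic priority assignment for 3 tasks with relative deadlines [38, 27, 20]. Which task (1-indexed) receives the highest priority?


Sort tasks by relative deadline (ascending):
  Task 3: deadline = 20
  Task 2: deadline = 27
  Task 1: deadline = 38
Priority order (highest first): [3, 2, 1]
Highest priority task = 3

3


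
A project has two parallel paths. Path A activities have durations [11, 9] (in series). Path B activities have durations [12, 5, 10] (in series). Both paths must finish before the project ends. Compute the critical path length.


Path A total = 11 + 9 = 20
Path B total = 12 + 5 + 10 = 27
Critical path = longest path = max(20, 27) = 27

27


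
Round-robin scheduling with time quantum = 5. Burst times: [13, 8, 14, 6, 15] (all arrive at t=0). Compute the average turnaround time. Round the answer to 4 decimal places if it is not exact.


Time quantum = 5
Execution trace:
  J1 runs 5 units, time = 5
  J2 runs 5 units, time = 10
  J3 runs 5 units, time = 15
  J4 runs 5 units, time = 20
  J5 runs 5 units, time = 25
  J1 runs 5 units, time = 30
  J2 runs 3 units, time = 33
  J3 runs 5 units, time = 38
  J4 runs 1 units, time = 39
  J5 runs 5 units, time = 44
  J1 runs 3 units, time = 47
  J3 runs 4 units, time = 51
  J5 runs 5 units, time = 56
Finish times: [47, 33, 51, 39, 56]
Average turnaround = 226/5 = 45.2

45.2


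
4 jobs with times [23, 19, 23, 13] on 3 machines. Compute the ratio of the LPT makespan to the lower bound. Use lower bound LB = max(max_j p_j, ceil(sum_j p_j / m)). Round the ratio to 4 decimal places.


LPT order: [23, 23, 19, 13]
Machine loads after assignment: [23, 23, 32]
LPT makespan = 32
Lower bound = max(max_job, ceil(total/3)) = max(23, 26) = 26
Ratio = 32 / 26 = 1.2308

1.2308


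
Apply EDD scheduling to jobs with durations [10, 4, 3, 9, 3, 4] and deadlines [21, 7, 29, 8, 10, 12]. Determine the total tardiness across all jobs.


Sort by due date (EDD order): [(4, 7), (9, 8), (3, 10), (4, 12), (10, 21), (3, 29)]
Compute completion times and tardiness:
  Job 1: p=4, d=7, C=4, tardiness=max(0,4-7)=0
  Job 2: p=9, d=8, C=13, tardiness=max(0,13-8)=5
  Job 3: p=3, d=10, C=16, tardiness=max(0,16-10)=6
  Job 4: p=4, d=12, C=20, tardiness=max(0,20-12)=8
  Job 5: p=10, d=21, C=30, tardiness=max(0,30-21)=9
  Job 6: p=3, d=29, C=33, tardiness=max(0,33-29)=4
Total tardiness = 32

32


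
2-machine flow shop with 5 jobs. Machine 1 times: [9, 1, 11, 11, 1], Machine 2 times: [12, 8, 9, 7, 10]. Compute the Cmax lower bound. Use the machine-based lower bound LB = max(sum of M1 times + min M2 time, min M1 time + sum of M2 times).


LB1 = sum(M1 times) + min(M2 times) = 33 + 7 = 40
LB2 = min(M1 times) + sum(M2 times) = 1 + 46 = 47
Lower bound = max(LB1, LB2) = max(40, 47) = 47

47


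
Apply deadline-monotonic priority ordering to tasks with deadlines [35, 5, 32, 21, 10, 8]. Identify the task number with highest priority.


Sort tasks by relative deadline (ascending):
  Task 2: deadline = 5
  Task 6: deadline = 8
  Task 5: deadline = 10
  Task 4: deadline = 21
  Task 3: deadline = 32
  Task 1: deadline = 35
Priority order (highest first): [2, 6, 5, 4, 3, 1]
Highest priority task = 2

2


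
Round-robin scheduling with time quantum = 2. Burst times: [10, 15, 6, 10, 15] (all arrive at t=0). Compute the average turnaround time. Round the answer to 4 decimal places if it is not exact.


Time quantum = 2
Execution trace:
  J1 runs 2 units, time = 2
  J2 runs 2 units, time = 4
  J3 runs 2 units, time = 6
  J4 runs 2 units, time = 8
  J5 runs 2 units, time = 10
  J1 runs 2 units, time = 12
  J2 runs 2 units, time = 14
  J3 runs 2 units, time = 16
  J4 runs 2 units, time = 18
  J5 runs 2 units, time = 20
  J1 runs 2 units, time = 22
  J2 runs 2 units, time = 24
  J3 runs 2 units, time = 26
  J4 runs 2 units, time = 28
  J5 runs 2 units, time = 30
  J1 runs 2 units, time = 32
  J2 runs 2 units, time = 34
  J4 runs 2 units, time = 36
  J5 runs 2 units, time = 38
  J1 runs 2 units, time = 40
  J2 runs 2 units, time = 42
  J4 runs 2 units, time = 44
  J5 runs 2 units, time = 46
  J2 runs 2 units, time = 48
  J5 runs 2 units, time = 50
  J2 runs 2 units, time = 52
  J5 runs 2 units, time = 54
  J2 runs 1 units, time = 55
  J5 runs 1 units, time = 56
Finish times: [40, 55, 26, 44, 56]
Average turnaround = 221/5 = 44.2

44.2


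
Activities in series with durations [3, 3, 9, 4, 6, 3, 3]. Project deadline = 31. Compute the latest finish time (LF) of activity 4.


LF(activity 4) = deadline - sum of successor durations
Successors: activities 5 through 7 with durations [6, 3, 3]
Sum of successor durations = 12
LF = 31 - 12 = 19

19


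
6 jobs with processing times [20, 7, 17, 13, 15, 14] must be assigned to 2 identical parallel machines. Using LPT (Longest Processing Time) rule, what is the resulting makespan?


Sort jobs in decreasing order (LPT): [20, 17, 15, 14, 13, 7]
Assign each job to the least loaded machine:
  Machine 1: jobs [20, 14, 7], load = 41
  Machine 2: jobs [17, 15, 13], load = 45
Makespan = max load = 45

45


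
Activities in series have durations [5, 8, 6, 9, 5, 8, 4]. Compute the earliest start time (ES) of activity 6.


Activity 6 starts after activities 1 through 5 complete.
Predecessor durations: [5, 8, 6, 9, 5]
ES = 5 + 8 + 6 + 9 + 5 = 33

33


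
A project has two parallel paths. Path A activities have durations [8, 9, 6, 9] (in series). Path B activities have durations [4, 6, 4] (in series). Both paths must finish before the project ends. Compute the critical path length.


Path A total = 8 + 9 + 6 + 9 = 32
Path B total = 4 + 6 + 4 = 14
Critical path = longest path = max(32, 14) = 32

32


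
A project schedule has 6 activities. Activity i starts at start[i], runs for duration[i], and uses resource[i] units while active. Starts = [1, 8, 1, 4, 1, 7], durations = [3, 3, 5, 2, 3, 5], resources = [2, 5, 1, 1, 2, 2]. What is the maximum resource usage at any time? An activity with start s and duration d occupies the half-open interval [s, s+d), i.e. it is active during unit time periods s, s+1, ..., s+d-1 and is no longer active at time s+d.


Each activity i is active on [start_i, start_i + duration_i).
Compute total resource usage per time slot:
  t=0: active resources = [], total = 0
  t=1: active resources = [2, 1, 2], total = 5
  t=2: active resources = [2, 1, 2], total = 5
  t=3: active resources = [2, 1, 2], total = 5
  t=4: active resources = [1, 1], total = 2
  t=5: active resources = [1, 1], total = 2
  t=6: active resources = [], total = 0
  t=7: active resources = [2], total = 2
  t=8: active resources = [5, 2], total = 7
  t=9: active resources = [5, 2], total = 7
  t=10: active resources = [5, 2], total = 7
  t=11: active resources = [2], total = 2
Peak resource demand = 7

7


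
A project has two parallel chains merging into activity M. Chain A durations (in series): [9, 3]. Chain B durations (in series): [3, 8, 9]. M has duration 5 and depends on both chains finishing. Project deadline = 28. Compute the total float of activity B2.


Forward pass: ES(B2) = sum of predecessors on chain B = 3
EF = ES + duration = 3 + 8 = 11
Backward pass: LF(M) = deadline = 28; LS(M) = 28 - 5 = 23
LF(B2) = LS(M) - sum(successors on chain B) = 23 - 9 = 14
LS = LF - duration = 14 - 8 = 6
Total float = LS - ES = 6 - 3 = 3

3


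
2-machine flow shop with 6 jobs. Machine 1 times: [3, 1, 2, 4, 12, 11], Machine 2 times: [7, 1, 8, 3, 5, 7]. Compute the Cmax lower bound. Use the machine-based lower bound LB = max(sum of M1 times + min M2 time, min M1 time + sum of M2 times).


LB1 = sum(M1 times) + min(M2 times) = 33 + 1 = 34
LB2 = min(M1 times) + sum(M2 times) = 1 + 31 = 32
Lower bound = max(LB1, LB2) = max(34, 32) = 34

34


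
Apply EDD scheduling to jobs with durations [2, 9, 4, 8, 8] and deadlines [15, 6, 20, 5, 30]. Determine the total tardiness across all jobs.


Sort by due date (EDD order): [(8, 5), (9, 6), (2, 15), (4, 20), (8, 30)]
Compute completion times and tardiness:
  Job 1: p=8, d=5, C=8, tardiness=max(0,8-5)=3
  Job 2: p=9, d=6, C=17, tardiness=max(0,17-6)=11
  Job 3: p=2, d=15, C=19, tardiness=max(0,19-15)=4
  Job 4: p=4, d=20, C=23, tardiness=max(0,23-20)=3
  Job 5: p=8, d=30, C=31, tardiness=max(0,31-30)=1
Total tardiness = 22

22
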